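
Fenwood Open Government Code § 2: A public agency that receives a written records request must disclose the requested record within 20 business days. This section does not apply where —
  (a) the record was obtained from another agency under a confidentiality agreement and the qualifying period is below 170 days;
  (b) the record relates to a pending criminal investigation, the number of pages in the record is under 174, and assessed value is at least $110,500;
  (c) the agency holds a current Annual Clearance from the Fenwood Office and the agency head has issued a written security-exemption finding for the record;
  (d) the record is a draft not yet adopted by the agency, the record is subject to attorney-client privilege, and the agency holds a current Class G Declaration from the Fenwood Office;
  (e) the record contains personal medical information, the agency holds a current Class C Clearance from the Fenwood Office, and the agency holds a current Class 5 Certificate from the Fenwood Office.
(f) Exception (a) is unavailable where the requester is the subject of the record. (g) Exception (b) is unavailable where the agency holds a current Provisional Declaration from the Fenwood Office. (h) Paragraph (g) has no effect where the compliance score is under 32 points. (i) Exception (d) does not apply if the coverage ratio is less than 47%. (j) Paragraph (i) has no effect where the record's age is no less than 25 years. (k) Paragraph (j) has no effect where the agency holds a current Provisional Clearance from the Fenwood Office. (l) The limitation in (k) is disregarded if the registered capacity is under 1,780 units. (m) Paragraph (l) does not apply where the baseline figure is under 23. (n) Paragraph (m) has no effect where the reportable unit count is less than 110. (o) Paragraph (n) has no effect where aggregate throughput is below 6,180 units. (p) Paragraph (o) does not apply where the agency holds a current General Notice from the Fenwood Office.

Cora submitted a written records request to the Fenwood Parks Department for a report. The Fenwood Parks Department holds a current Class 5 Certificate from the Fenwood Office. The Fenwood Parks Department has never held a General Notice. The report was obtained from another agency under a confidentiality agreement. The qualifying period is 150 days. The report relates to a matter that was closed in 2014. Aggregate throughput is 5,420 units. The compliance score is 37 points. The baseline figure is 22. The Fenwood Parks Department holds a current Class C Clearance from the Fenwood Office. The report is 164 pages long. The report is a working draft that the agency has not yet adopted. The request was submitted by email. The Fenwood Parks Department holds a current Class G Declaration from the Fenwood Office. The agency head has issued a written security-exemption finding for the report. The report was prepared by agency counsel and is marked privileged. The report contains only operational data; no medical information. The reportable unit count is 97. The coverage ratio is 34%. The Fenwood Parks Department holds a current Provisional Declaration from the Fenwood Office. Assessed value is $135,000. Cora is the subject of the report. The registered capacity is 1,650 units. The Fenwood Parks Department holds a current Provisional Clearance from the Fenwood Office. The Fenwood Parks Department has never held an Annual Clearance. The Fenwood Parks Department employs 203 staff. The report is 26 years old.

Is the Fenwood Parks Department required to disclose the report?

Yes — the Fenwood Parks Department must disclose the report.

Exception (a)'s conditions are all satisfied: the report was obtained under a confidentiality agreement; the qualifying period is 150 days, below the 170 days limit. However, paragraph (f) must be considered: (f) is triggered — Cora is the subject of the report. Exception (a) does not apply.
Exception (b) fails — the report relates to a closed matter.
Exception (c) requires that the agency holds a current Annual Clearance from the Fenwood Office; but no current Annual Clearance is held, so (c) is unavailable.
Exception (d)'s conditions are all satisfied: the report is an unadopted draft; the report is privileged; a current Class G Declaration is held. Turning to paragraphs (i)–(p): (i) is triggered — the coverage ratio is 34%, less than the 47% limit. (j) would limit (i) — the record's age is 26 years, meeting the 25 years threshold — but (k) sets (j) aside: (k) operates against (j): a current Provisional Clearance is held. (l) is engaged (the registered capacity is 1,650 units, under the 1,780 units limit), but is set aside by (m): (m) is engaged — the baseline figure is 22, under the 23 limit. (n) would limit (m) — the reportable unit count is 97, less than the 110 limit — but (o) sets (n) aside: (o) operates — aggregate throughput is 5,420 units, below the 6,180 units limit. (p) is not engaged (there is no General Notice in force), so (o) stands. So (d) is unavailable.
Exception (e) does not apply: the report contains only operational data.
Every exception is unavailable, so the rule governs.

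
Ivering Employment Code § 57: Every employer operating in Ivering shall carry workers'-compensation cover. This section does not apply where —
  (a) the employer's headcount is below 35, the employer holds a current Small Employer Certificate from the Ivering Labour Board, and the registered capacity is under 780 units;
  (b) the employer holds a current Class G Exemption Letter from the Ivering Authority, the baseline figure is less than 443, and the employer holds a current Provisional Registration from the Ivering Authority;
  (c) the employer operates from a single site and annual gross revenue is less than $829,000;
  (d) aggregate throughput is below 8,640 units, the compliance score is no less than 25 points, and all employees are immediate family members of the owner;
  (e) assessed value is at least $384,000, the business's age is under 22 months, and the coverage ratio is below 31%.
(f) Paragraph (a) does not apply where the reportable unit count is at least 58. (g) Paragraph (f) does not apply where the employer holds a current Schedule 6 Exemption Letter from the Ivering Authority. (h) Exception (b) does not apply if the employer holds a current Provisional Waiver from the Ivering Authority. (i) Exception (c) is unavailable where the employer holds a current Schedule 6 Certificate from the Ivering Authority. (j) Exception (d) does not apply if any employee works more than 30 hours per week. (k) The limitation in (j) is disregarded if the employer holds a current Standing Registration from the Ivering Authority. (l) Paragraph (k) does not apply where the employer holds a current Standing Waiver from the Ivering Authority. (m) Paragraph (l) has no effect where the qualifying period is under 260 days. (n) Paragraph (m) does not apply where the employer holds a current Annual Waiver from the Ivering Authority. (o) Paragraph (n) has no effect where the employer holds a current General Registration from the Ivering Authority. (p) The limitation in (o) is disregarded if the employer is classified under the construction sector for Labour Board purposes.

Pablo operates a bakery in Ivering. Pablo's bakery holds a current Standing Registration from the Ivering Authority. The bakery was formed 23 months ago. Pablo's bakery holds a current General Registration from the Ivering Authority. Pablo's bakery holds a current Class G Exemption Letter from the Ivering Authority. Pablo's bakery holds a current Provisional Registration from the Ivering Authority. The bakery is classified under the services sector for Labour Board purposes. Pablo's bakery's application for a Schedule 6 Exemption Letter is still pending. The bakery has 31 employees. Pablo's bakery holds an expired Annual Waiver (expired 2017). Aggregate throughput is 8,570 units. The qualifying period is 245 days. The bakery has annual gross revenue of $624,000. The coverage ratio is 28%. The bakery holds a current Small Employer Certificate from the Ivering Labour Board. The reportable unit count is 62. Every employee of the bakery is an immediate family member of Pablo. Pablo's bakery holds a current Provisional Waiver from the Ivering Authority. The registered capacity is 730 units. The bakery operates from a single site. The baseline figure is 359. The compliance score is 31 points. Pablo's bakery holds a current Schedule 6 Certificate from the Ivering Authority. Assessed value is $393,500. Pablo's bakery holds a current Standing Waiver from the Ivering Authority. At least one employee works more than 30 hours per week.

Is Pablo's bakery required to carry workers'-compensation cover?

Exception (a): the employer's headcount is 31, below the 35 limit; a current Small Employer Certificate is held; the registered capacity is 730 units, under the 780 units limit — every condition holds. But: (f) operates — the reportable unit count is 62, meeting the 58 threshold. (g) does not operate here (there is no Schedule 6 Exemption Letter in force), so (f) stands. So (a) is unavailable.
Exception (b)'s conditions are all satisfied: a current Class G Exemption Letter is held; the baseline figure is 359, less than the 443 limit; a current Provisional Registration is held. But: (h) operates against (b): a current Provisional Waiver is held. So (b) is unavailable.
Exception (c): the employer operates from a single site; annual gross revenue is $624,000, less than the $829,000 limit — every condition holds. Turning to paragraph (i): (i) operates against (c): a current Schedule 6 Certificate is held. Exception (c) does not apply.
Exception (d): aggregate throughput is 8,570 units, below the 8,640 units limit; the compliance score is 31 points, meeting the 25 points threshold; every employee is an immediate family member — every condition holds. Under paragraphs (j)–(p): (j) applies (at least one employee exceeds 30 hours/week), but is displaced by (k): (k) operates against (j): a current Standing Registration is held. (l) applies (a current Standing Waiver is held), but is displaced by (m): (m) operates against (l): the qualifying period is 245 days, under the 260 days limit. (n) is inapplicable (no current Annual Waiver is held), so (m) stands. So (d) applies.
Exception (e) does not apply: the business's age is 23 months, not under 22 months.

No — exception (d) applies; Pablo's bakery is not required to carry workers'-compensation cover.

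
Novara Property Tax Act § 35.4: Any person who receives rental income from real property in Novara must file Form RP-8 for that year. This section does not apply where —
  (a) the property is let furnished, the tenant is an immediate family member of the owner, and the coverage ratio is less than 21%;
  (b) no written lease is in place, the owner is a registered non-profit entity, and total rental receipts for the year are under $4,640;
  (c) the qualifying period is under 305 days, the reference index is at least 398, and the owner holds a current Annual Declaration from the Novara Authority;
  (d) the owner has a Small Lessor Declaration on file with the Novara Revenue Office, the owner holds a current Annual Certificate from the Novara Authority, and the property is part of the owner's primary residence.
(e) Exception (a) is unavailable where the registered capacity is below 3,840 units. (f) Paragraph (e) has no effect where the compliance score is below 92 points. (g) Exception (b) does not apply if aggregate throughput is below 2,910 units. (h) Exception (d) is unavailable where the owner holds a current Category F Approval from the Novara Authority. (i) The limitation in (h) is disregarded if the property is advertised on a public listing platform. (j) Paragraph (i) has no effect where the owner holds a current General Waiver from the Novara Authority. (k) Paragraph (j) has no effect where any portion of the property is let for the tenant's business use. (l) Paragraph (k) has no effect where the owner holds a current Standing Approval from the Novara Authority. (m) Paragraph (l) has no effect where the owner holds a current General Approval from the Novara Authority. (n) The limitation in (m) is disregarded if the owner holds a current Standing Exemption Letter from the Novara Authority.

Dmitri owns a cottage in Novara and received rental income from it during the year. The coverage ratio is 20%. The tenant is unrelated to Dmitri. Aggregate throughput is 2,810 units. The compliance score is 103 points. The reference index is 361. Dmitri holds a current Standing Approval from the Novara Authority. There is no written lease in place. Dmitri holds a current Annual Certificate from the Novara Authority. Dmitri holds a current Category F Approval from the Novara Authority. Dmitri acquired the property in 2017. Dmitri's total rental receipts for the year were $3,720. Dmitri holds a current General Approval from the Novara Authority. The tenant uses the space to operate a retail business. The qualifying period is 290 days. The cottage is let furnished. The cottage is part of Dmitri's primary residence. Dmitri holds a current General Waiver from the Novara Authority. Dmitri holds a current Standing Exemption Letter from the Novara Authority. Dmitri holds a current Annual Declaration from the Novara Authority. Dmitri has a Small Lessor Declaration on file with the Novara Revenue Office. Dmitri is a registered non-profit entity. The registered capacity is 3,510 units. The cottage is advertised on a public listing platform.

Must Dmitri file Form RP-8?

Yes — Dmitri must file Form RP-8.

Exception (a) fails — the tenant is unrelated to the owner.
Exception (b) is satisfied on its face — there is no written lease; Dmitri is a registered non-profit; total rental receipts for the year are $3,720, under the $4,640 limit. But: (g) is engaged — aggregate throughput is 2,810 units, below the 2,910 units limit. Exception (b) does not apply.
Exception (c) requires that the reference index is at least 398; but the reference index is 361, short of 398, so (c) is unavailable.
Exception (d): a Small Lessor Declaration is on file; a current Annual Certificate is held; the cottage is part of the primary residence — every condition holds. However, paragraphs (h)–(n) must be considered: (h) operates against (d): a current Category F Approval is held. (i) operates (the property is publicly advertised), but is set aside by (j): (j) operates against (i): a current General Waiver is held. (k) would limit (j) — the space is let for business use — but (l) sets (k) aside: (l) is engaged — a current Standing Approval is held. (m) applies (a current General Approval is held), but is itself disapplied by (n): (n) applies — a current Standing Exemption Letter is held. (d) is therefore removed.
No exception applies. The general rule governs.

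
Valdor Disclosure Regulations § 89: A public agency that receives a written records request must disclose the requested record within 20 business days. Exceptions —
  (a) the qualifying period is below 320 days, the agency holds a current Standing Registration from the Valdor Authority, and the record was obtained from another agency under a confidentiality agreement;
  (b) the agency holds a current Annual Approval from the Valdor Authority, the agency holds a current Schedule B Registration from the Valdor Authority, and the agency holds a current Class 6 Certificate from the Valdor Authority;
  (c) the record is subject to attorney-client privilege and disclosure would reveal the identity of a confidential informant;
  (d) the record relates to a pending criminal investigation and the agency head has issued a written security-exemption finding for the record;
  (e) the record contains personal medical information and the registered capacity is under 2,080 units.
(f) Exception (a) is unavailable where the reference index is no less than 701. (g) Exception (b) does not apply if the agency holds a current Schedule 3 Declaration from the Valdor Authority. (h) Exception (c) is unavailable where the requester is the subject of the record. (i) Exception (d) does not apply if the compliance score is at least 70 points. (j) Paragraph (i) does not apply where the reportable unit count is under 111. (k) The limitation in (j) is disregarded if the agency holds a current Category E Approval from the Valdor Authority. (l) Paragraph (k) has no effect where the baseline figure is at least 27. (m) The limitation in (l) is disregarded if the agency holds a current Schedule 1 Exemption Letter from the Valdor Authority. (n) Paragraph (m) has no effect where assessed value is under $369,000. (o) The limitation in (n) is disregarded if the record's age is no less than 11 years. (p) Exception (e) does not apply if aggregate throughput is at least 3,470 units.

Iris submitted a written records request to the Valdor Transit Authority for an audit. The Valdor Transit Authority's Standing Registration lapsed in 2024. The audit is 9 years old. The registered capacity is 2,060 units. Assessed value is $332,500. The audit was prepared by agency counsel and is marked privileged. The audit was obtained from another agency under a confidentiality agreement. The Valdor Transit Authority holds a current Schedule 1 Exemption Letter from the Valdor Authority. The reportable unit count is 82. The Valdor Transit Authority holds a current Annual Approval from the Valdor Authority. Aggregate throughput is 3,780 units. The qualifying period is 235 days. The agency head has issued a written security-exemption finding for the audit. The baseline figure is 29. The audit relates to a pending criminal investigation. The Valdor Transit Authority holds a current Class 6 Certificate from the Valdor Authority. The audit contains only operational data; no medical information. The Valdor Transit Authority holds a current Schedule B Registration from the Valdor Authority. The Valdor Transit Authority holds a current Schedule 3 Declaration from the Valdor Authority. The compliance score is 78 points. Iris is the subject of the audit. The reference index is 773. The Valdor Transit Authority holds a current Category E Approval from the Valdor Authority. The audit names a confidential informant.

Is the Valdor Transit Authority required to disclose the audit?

No — exception (d) applies; the Valdor Transit Authority is not required to disclose the audit.

Exception (a) fails — no current Standing Registration is held.
All of (b)'s requirements are met (a current Annual Approval is held; a current Schedule B Registration is held; a current Class 6 Certificate is held). Turning to paragraph (g): (g) operates against (b): a current Schedule 3 Declaration is held. (b) is therefore removed.
Exception (c)'s conditions are all satisfied: the audit is privileged; the audit names a confidential informant. But: (h) operates against (c): Iris is the subject of the audit. (c) is therefore removed.
Exception (d)'s conditions are all satisfied: the audit relates to a pending investigation; a written security-exemption finding has been issued. Considering the limiting provisions: (i) would limit (d) — the compliance score is 78 points, meeting the 70 points threshold — but (j) sets (i) aside: (j) operates against (i): the reportable unit count is 82, under the 111 limit. (k) would limit (j) — a current Category E Approval is held — but (l) sets (k) aside: (l) is triggered — the baseline figure is 29, meeting the 27 threshold. (m) is engaged (a current Schedule 1 Exemption Letter is held), but is displaced by (n): (n) operates — assessed value is $332,500, under the $369,000 limit. (o) is inapplicable (the record's age is 9 years, short of 11 years), so (n) stands. So (d) applies.
Exception (e) fails — the audit contains only operational data.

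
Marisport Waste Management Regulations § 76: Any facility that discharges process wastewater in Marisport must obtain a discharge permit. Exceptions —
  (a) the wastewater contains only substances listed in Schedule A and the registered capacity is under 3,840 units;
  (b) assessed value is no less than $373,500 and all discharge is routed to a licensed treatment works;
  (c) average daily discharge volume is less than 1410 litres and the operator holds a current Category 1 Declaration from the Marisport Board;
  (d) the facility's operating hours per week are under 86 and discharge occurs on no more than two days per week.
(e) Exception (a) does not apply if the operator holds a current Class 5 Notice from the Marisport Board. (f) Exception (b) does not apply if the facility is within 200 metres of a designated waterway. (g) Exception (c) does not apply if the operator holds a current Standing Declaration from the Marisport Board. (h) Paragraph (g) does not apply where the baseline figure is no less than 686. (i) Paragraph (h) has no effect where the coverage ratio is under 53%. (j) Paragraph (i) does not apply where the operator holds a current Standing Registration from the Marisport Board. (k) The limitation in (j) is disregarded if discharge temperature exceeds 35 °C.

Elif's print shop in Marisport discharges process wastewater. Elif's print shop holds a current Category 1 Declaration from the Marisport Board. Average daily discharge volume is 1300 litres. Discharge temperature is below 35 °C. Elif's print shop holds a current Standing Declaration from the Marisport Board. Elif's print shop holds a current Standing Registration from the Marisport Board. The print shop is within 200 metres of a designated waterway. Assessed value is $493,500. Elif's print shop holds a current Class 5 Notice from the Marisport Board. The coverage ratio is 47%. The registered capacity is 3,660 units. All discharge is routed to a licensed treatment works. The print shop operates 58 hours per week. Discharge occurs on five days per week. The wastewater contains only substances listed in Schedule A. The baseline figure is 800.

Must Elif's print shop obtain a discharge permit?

Exception (a): the wastewater is Schedule-A-only; the registered capacity is 3,660 units, under the 3,840 units limit — every condition holds. However, paragraph (e) must be considered: (e) is triggered — a current Class 5 Notice is held. So (a) is unavailable.
Exception (b) is satisfied on its face — assessed value is $493,500, meeting the $373,500 threshold; discharge is routed to a licensed treatment works. Turning to paragraph (f): (f) is triggered — the print shop is within 200 m of a designated waterway. (b) is therefore removed.
Exception (c): average daily discharge volume is 1300 litres, less than the 1410 litres limit; a current Category 1 Declaration is held — every condition holds. Under paragraphs (g)–(k): (g) would limit (c) — a current Standing Declaration is held — but (h) sets (g) aside: (h) operates against (g): the baseline figure is 800, meeting the 686 threshold. (i) would limit (h) — the coverage ratio is 47%, under the 53% limit — but (j) sets (i) aside: (j) operates — a current Standing Registration is held. (k), which would lift (j), is not triggered — discharge temperature is below 35 °C. (c) remains available.
Exception (d) requires that discharge occurs on no more than two days per week; but discharge occurs on five days per week, so (d) is unavailable.

No — exception (c) applies; Elif's print shop is not required to obtain a discharge permit.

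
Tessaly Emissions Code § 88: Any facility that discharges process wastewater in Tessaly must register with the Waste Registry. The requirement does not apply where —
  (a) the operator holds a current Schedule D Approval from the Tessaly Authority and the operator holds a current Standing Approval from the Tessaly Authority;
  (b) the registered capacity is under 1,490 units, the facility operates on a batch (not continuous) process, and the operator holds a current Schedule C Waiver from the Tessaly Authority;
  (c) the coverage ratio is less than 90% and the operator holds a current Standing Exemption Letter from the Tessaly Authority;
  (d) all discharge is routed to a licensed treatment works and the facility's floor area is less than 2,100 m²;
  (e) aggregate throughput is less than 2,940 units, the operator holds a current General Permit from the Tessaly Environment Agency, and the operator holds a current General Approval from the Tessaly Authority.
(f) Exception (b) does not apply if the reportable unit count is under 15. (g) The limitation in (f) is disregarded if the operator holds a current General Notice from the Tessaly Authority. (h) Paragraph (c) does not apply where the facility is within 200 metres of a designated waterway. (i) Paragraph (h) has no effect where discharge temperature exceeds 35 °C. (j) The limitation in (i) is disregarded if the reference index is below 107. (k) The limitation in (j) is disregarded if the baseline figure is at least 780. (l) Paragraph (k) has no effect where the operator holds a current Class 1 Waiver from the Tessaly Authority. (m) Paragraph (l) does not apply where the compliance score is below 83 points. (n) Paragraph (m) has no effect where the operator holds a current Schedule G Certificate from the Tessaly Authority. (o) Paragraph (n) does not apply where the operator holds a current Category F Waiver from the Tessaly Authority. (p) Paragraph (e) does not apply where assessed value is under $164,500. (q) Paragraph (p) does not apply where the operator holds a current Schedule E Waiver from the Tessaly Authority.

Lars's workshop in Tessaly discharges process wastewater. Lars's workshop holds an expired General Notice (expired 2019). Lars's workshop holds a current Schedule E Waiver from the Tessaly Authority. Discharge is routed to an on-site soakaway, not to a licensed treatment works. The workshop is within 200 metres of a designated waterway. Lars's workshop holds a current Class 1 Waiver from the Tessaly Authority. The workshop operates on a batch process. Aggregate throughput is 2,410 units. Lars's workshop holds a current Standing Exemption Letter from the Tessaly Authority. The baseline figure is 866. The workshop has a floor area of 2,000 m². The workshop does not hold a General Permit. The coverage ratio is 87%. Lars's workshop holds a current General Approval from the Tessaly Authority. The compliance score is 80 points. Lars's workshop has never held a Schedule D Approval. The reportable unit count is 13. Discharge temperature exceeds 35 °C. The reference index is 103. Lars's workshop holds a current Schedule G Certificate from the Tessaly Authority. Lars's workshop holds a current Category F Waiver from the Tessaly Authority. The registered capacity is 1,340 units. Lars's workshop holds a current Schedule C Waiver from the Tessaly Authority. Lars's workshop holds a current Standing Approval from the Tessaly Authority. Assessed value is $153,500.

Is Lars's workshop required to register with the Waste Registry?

No — exception (c) applies; Lars's workshop is not required to register with the Waste Registry.

Exception (a) fails — there is no Schedule D Approval in force.
Exception (b) is satisfied on its face — the registered capacity is 1,340 units, under the 1,490 units limit; the facility operates on a batch process; a current Schedule C Waiver is held. But: (f) operates against (b): the reportable unit count is 13, under the 15 limit. (g) is not triggered (the General Notice is not current), so (f) stands. Exception (b) does not apply.
Exception (c)'s conditions are all satisfied: the coverage ratio is 87%, less than the 90% limit; a current Standing Exemption Letter is held. Considering the limiting provisions: (h) operates (the workshop is within 200 m of a designated waterway), but is displaced by (i): (i) operates against (h): discharge temperature exceeds 35 °C. (j) applies (the reference index is 103, below the 107 limit), but yields to (k): (k) is engaged — the baseline figure is 866, meeting the 780 threshold. (l) applies (a current Class 1 Waiver is held), but is set aside by (m): (m) applies — the compliance score is 80 points, below the 83 points limit. (n) would limit (m) — a current Schedule G Certificate is held — but (o) sets (n) aside: (o) operates against (n): a current Category F Waiver is held. Exception (c) stands.
Exception (d) does not apply: discharge is not routed to a licensed treatment works.
Exception (e) requires that the operator holds a current General Permit from the Tessaly Environment Agency; but no General Permit is held, so (e) is unavailable.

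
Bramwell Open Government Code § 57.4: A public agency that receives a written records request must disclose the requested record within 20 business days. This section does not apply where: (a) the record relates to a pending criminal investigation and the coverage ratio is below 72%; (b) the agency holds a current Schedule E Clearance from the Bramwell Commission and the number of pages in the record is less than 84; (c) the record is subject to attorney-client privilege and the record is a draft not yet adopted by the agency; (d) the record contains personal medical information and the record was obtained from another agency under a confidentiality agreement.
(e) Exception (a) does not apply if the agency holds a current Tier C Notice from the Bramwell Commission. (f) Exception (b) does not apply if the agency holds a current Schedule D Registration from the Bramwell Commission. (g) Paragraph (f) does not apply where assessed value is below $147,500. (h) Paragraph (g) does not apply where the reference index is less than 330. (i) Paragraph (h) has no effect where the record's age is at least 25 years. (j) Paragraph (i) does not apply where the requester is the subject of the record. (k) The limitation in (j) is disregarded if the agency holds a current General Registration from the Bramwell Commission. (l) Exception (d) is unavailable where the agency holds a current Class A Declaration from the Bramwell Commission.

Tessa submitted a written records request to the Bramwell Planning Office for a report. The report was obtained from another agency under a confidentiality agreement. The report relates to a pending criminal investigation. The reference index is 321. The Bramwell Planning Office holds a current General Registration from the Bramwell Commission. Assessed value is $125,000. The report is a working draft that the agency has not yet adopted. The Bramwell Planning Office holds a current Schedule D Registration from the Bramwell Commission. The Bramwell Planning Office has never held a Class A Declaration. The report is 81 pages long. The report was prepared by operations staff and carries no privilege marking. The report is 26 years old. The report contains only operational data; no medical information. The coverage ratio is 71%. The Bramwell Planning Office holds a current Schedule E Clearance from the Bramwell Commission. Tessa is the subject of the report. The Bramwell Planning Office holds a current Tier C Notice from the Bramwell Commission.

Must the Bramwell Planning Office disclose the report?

No — exception (b) applies; the Bramwell Planning Office is not required to disclose the report.

Exception (a): the report relates to a pending investigation; the coverage ratio is 71%, below the 72% limit — every condition holds. But applying paragraph (e): (e) operates against (a): a current Tier C Notice is held. Exception (a) does not apply.
Exception (b) is satisfied on its face — a current Schedule E Clearance is held; the number of pages in the record is 81, less than the 84 limit. Applying paragraphs (f)–(k): (f) applies (a current Schedule D Registration is held), but is overridden by (g): (g) operates against (f): assessed value is $125,000, below the $147,500 limit. (h) operates (the reference index is 321, less than the 330 limit), but is itself disapplied by (i): (i) is triggered — the record's age is 26 years, meeting the 25 years threshold. (j) would limit (i) — Tessa is the subject of the report — but (k) sets (j) aside: (k) is triggered — a current General Registration is held. (b) remains available.
Exception (c) does not apply: the report carries no privilege marking.
Exception (d) does not apply: the report contains only operational data.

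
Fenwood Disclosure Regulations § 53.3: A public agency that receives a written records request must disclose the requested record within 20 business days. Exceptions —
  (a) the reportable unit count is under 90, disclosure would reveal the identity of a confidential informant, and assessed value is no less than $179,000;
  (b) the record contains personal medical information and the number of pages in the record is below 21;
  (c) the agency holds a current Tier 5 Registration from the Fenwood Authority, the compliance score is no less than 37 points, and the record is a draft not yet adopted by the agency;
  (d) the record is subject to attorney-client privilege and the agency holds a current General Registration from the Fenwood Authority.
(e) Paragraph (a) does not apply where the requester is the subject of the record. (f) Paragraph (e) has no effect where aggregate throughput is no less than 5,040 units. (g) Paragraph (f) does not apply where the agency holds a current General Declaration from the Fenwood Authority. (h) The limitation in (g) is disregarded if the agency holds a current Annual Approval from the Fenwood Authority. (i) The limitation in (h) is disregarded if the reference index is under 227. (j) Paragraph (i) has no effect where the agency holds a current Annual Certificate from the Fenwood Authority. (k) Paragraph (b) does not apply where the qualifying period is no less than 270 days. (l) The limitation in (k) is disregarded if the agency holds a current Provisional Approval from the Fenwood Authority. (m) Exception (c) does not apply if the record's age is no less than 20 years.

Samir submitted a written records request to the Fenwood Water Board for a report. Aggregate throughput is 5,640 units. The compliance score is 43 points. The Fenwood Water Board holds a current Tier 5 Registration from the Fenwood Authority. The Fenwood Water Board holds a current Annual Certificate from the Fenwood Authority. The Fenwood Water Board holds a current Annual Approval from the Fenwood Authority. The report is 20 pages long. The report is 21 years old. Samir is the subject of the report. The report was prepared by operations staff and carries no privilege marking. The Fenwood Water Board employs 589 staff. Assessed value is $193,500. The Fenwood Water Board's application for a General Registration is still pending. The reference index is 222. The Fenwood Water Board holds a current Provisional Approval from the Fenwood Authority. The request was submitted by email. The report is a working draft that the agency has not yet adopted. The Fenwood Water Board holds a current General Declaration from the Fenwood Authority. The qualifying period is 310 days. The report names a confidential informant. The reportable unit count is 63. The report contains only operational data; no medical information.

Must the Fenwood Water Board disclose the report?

Exception (a): the reportable unit count is 63, under the 90 limit; the report names a confidential informant; assessed value is $193,500, meeting the $179,000 threshold — every condition holds. Under paragraphs (e)–(j): (e) applies (Samir is the subject of the report), but is displaced by (f): (f) operates — aggregate throughput is 5,640 units, meeting the 5,040 units threshold. (g) is triggered (a current General Declaration is held), but is itself disapplied by (h): (h) operates against (g): a current Annual Approval is held. (i) would limit (h) — the reference index is 222, under the 227 limit — but (j) sets (i) aside: (j) operates against (i): a current Annual Certificate is held. Exception (a) stands.
Exception (b) fails — the report contains only operational data.
Exception (c) is satisfied on its face — a current Tier 5 Registration is held; the compliance score is 43 points, meeting the 37 points threshold; the report is an unadopted draft. But: (m) operates against (c): the record's age is 21 years, meeting the 20 years threshold. So (c) is unavailable.
Exception (d) does not apply: the report carries no privilege marking.

No — exception (a) applies; the Fenwood Water Board is not required to disclose the report.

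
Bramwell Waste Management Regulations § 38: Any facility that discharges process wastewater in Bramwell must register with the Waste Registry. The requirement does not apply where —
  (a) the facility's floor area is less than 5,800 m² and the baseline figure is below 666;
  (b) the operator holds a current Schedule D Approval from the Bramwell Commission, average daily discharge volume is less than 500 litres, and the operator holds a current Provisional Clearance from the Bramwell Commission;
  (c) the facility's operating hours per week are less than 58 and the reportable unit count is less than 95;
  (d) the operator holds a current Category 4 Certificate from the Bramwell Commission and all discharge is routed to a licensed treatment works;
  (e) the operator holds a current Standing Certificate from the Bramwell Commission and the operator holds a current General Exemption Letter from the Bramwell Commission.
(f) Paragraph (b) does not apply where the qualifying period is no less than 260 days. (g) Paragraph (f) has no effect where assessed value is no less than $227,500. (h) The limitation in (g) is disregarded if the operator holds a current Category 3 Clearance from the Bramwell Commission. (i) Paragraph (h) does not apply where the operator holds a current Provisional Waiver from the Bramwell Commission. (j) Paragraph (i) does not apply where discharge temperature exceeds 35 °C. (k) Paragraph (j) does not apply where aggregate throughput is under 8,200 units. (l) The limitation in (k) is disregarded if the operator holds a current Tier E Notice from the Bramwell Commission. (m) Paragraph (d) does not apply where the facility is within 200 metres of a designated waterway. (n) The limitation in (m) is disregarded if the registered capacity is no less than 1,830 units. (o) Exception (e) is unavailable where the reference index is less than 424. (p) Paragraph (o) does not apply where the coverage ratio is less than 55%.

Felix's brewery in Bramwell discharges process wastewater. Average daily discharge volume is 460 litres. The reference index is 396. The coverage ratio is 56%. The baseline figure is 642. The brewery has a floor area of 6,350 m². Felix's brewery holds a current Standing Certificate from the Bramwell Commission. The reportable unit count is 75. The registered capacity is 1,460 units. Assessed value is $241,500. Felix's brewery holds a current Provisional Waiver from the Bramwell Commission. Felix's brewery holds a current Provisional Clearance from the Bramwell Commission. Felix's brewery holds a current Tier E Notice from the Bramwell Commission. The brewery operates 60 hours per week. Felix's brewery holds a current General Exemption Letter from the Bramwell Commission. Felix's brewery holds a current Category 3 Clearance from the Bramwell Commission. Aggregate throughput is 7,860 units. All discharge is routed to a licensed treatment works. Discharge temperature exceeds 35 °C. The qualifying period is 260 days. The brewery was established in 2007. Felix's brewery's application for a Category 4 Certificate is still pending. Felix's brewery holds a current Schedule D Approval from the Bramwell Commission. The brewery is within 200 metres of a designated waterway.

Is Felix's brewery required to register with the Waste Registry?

Yes — Felix's brewery must register with the Waste Registry.

Exception (a) fails — the facility's floor area is 6,350 m², not less than 5,800 m².
Exception (b)'s conditions are all satisfied: a current Schedule D Approval is held; average daily discharge volume is 460 litres, less than the 500 litres limit; a current Provisional Clearance is held. Turning to paragraphs (f)–(l): (f) operates against (b): the qualifying period is 260 days, meeting the 260 days threshold. (g) would limit (f) — assessed value is $241,500, meeting the $227,500 threshold — but (h) sets (g) aside: (h) operates against (g): a current Category 3 Clearance is held. (i) would limit (h) — a current Provisional Waiver is held — but (j) sets (i) aside: (j) operates against (i): discharge temperature exceeds 35 °C. (k) would limit (j) — aggregate throughput is 7,860 units, under the 8,200 units limit — but (l) sets (k) aside: (l) operates against (k): a current Tier E Notice is held. So (b) is unavailable.
Exception (c) does not apply: the facility's operating hours per week are 60, not less than 58.
Exception (d) does not apply: the Category 4 Certificate is not current.
Exception (e): a current Standing Certificate is held; a current General Exemption Letter is held — every condition holds. Turning to paragraphs (o)–(p): (o) operates against (e): the reference index is 396, less than the 424 limit. (p) is inapplicable (the coverage ratio is 56%, not less than 55%), so (o) stands. (e) is therefore removed.
No exception displaces § 38.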